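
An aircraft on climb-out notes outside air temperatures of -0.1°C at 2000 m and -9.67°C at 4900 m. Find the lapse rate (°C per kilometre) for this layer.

3.3°C/km

Γ = −ΔT/Δz = (-0.1 − (-9.67)) / (4900 − 2000) m
  = 9.57°C / 2.9 km = 3.3°C/km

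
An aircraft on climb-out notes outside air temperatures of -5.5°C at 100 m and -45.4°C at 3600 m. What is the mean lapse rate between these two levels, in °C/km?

Γ = −ΔT/Δz = (-5.5 − (-45.4)) / (3600 − 100) m
  = 39.9°C / 3.5 km = 11.4°C/km

11.4°C/km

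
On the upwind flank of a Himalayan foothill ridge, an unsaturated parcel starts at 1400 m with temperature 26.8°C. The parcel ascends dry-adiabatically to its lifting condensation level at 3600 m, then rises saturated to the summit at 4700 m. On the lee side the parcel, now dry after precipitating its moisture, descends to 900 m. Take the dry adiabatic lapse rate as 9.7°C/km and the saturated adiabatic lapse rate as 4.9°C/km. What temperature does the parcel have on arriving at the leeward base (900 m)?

36.93°C

Dry to 3600 m: -9.7 × 2.2 km = -21.34°C, so T = 5.46°C.
Saturated to 4700 m: -4.9 × 1.1 km = -5.39°C, so T = 0.07°C.
Dry descent to 900 m: +9.7 × 3.8 km = +36.86°C, so T = 36.93°C.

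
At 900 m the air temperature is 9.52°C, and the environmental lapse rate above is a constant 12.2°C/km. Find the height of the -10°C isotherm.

Height above start = (9.52 − (-10)) / 12.2 = 1.6 km
Altitude = 900 m + 1600 m = 2500 m

2500 m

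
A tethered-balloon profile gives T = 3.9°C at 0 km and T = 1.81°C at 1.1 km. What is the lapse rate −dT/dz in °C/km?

Γ = −ΔT/Δz = (3.9 − 1.81) / (1100 − 0) m
  = 2.09°C / 1.1 km = 1.9°C/km

1.9°C/km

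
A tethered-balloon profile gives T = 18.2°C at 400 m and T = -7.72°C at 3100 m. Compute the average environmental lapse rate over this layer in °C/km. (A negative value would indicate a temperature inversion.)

Γ = −ΔT/Δz = (18.2 − (-7.72)) / (3100 − 400) m
  = 25.92°C / 2.7 km = 9.6°C/km

9.6°C/km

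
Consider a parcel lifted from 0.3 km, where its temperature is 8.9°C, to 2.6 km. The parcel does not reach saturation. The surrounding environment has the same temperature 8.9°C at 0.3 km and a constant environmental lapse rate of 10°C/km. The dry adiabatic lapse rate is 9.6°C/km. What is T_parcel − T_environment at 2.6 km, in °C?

Parcel:
  300–2600 m, dry: Δz = 2.3 km ⇒ ΔT = -22.08°C; T = -13.18°C
Environment:
  300–2600 m, environment: Δz = 2.3 km ⇒ ΔT = -23°C; T = -14.1°C
T_parcel − T_env = -13.18 − (-14.1) = +0.92°C

+0.92°C (parcel warmer than environment)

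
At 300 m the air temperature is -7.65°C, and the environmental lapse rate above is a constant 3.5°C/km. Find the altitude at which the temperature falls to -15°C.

Height above start = (-7.65 − (-15)) / 3.5 = 2.1 km
Altitude = 300 m + 2100 m = 2400 m

2400 m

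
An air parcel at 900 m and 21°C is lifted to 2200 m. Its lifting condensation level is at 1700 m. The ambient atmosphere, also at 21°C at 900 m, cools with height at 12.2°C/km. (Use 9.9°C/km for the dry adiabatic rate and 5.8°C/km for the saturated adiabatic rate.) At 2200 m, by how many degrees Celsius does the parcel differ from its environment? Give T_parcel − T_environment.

+5.04°C (parcel warmer than environment)

Parcel:
  900–1700 m, dry: Δz = 0.8 km ⇒ ΔT = -7.92°C; T = 13.08°C
  1700–2200 m, saturated: Δz = 0.5 km ⇒ ΔT = -2.9°C; T = 10.18°C
Environment:
  900–2200 m, environment: Δz = 1.3 km ⇒ ΔT = -15.86°C; T = 5.14°C
T_parcel − T_env = 10.18 − 5.14 = +5.04°C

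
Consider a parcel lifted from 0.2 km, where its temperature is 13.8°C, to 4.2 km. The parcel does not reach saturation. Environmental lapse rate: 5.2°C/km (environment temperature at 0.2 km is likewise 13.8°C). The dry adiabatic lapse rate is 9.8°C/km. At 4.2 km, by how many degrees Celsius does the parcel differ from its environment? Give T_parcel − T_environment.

-18.4°C (parcel cooler than environment)

Parcel:
  Dry to 4200 m: -9.8 × 4 km = -39.2°C, so T = -25.4°C.
Environment:
  Environment to 4200 m: -5.2 × 4 km = -20.8°C, so T = -7°C.
T_parcel − T_env = -25.4 − (-7) = -18.4°C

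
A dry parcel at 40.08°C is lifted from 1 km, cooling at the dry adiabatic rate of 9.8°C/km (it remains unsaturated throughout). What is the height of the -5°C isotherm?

Height above start = (40.08 − (-5)) / 9.8 = 4.6 km
Altitude = 1000 m + 4600 m = 5600 m

5.6 km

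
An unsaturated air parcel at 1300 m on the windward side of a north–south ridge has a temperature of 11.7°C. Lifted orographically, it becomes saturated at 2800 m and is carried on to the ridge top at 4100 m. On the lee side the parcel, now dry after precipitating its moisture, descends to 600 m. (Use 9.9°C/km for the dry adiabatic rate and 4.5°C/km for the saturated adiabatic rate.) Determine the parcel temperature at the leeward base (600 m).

Dry to 2800 m: -9.9 × 1.5 km = -14.85°C, so T = -3.15°C.
Saturated to 4100 m: -4.5 × 1.3 km = -5.85°C, so T = -9°C.
Dry descent to 600 m: +9.9 × 3.5 km = +34.65°C, so T = 25.65°C.

25.65°C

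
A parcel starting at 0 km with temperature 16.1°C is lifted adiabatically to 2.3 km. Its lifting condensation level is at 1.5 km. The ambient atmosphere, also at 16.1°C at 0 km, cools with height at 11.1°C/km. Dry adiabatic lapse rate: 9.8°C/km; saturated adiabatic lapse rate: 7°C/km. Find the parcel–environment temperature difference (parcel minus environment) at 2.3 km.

+5.23°C (parcel warmer than environment)

Parcel:
  0–1500 m, dry: Δz = 1.5 km ⇒ ΔT = -14.7°C; T = 1.4°C
  1500–2300 m, saturated: Δz = 0.8 km ⇒ ΔT = -5.6°C; T = -4.2°C
Environment:
  0–2300 m, environment: Δz = 2.3 km ⇒ ΔT = -25.53°C; T = -9.43°C
T_parcel − T_env = -4.2 − (-9.43) = +5.23°C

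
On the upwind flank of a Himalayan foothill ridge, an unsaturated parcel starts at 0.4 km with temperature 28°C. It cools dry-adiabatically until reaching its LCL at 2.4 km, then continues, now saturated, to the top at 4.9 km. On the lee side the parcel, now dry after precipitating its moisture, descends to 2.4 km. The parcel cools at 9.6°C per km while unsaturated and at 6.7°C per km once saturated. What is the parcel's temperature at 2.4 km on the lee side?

400 → 2400 m (dry, 9.6°C/km): ΔT = -9.6 × 2 = -19.2°C → T = 8.8°C
2400 → 4900 m (saturated, 6.7°C/km): ΔT = -6.7 × 2.5 = -16.75°C → T = -7.95°C
4900 → 2400 m (dry descent, 9.6°C/km): ΔT = +9.6 × 2.5 = +24°C → T = 16.05°C

16.05°C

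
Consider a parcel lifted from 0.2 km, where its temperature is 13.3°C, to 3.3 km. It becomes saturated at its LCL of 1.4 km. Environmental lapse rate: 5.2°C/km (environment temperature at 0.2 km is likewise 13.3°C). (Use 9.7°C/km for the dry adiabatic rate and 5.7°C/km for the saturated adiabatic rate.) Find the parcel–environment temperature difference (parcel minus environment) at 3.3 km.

Parcel:
  200 → 1400 m (dry, 9.7°C/km): ΔT = -9.7 × 1.2 = -11.64°C → T = 1.66°C
  1400 → 3300 m (saturated, 5.7°C/km): ΔT = -5.7 × 1.9 = -10.83°C → T = -9.17°C
Environment:
  200 → 3300 m (environment, 5.2°C/km): ΔT = -5.2 × 3.1 = -16.12°C → T = -2.82°C
T_parcel − T_env = -9.17 − (-2.82) = -6.35°C

-6.35°C (parcel cooler than environment)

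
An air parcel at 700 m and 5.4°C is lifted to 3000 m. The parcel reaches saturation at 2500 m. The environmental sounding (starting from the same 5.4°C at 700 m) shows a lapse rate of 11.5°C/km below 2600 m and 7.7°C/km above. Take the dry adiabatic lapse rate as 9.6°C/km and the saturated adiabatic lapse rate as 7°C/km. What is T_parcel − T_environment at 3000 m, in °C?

Parcel:
  700–2500 m, dry: Δz = 1.8 km ⇒ ΔT = -17.28°C; T = -11.88°C
  2500–3000 m, saturated: Δz = 0.5 km ⇒ ΔT = -3.5°C; T = -15.38°C
Environment:
  700–2600 m, environment, lower layer: Δz = 1.9 km ⇒ ΔT = -21.85°C; T = -16.45°C
  2600–3000 m, environment, upper layer: Δz = 0.4 km ⇒ ΔT = -3.08°C; T = -19.53°C
T_parcel − T_env = -15.38 − (-19.53) = +4.15°C

+4.15°C (parcel warmer than environment)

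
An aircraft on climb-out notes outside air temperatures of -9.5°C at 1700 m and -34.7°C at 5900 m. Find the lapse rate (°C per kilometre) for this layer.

Γ = −ΔT/Δz = (-9.5 − (-34.7)) / (5900 − 1700) m
  = 25.2°C / 4.2 km = 6°C/km

6°C/km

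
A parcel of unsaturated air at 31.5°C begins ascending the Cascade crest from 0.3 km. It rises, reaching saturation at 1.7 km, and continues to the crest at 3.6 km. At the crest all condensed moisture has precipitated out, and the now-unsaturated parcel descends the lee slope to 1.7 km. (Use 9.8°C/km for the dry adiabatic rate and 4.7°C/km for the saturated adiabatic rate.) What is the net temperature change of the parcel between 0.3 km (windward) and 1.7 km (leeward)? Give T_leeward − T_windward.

-4.03°C

300 → 1700 m (dry, 9.8°C/km): ΔT = -9.8 × 1.4 = -13.72°C → T = 17.78°C
1700 → 3600 m (saturated, 4.7°C/km): ΔT = -4.7 × 1.9 = -8.93°C → T = 8.85°C
3600 → 1700 m (dry descent, 9.8°C/km): ΔT = +9.8 × 1.9 = +18.62°C → T = 27.47°C
Net change vs windward start: 27.47 − 31.5 = -4.03°C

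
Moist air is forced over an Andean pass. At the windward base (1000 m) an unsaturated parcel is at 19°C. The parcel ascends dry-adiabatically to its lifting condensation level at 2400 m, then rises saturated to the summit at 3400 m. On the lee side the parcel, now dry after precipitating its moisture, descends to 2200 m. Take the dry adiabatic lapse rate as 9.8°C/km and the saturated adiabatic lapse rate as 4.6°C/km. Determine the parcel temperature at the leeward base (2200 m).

12.44°C

1000 → 2400 m (dry, 9.8°C/km): ΔT = -9.8 × 1.4 = -13.72°C → T = 5.28°C
2400 → 3400 m (saturated, 4.6°C/km): ΔT = -4.6 × 1 = -4.6°C → T = 0.68°C
3400 → 2200 m (dry descent, 9.8°C/km): ΔT = +9.8 × 1.2 = +11.76°C → T = 12.44°C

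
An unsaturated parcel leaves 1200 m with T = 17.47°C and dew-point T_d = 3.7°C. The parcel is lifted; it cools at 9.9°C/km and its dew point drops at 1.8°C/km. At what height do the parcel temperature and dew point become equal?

2900 m

T and T_d converge at 9.9 − 1.8 = 8.1°C per km
Height above start = (17.47 − 3.7) / 8.1 = 1.7 km
LCL altitude = 1200 m + 1700 m = 2900 m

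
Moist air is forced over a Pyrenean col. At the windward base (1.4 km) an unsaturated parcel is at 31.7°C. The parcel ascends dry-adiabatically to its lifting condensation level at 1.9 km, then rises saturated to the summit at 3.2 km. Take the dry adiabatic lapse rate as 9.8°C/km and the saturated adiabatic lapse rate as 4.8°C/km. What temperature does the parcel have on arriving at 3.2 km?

1400–1900 m, dry: Δz = 0.5 km ⇒ ΔT = -4.9°C; T = 26.8°C
1900–3200 m, saturated: Δz = 1.3 km ⇒ ΔT = -6.24°C; T = 20.56°C

20.56°C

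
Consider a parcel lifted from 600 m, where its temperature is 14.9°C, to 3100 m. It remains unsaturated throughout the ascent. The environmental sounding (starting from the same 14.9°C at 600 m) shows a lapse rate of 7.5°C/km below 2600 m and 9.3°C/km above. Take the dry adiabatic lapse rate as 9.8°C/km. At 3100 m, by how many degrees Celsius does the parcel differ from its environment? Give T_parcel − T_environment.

-4.85°C (parcel cooler than environment)

Parcel:
  Dry to 3100 m: -9.8 × 2.5 km = -24.5°C, so T = -9.6°C.
Environment:
  Environment, lower layer to 2600 m: -7.5 × 2 km = -15°C, so T = -0.1°C.
  Environment, upper layer to 3100 m: -9.3 × 0.5 km = -4.65°C, so T = -4.75°C.
T_parcel − T_env = -9.6 − (-4.75) = -4.85°C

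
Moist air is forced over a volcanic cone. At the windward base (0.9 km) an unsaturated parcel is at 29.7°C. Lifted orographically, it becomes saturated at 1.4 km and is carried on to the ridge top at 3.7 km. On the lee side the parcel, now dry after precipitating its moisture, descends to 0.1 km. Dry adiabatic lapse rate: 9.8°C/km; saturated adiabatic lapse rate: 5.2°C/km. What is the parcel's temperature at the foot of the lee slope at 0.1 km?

900–1400 m, dry: Δz = 0.5 km ⇒ ΔT = -4.9°C; T = 24.8°C
1400–3700 m, saturated: Δz = 2.3 km ⇒ ΔT = -11.96°C; T = 12.84°C
3700–100 m, dry descent: Δz = 3.6 km ⇒ ΔT = +35.28°C; T = 48.12°C

48.12°C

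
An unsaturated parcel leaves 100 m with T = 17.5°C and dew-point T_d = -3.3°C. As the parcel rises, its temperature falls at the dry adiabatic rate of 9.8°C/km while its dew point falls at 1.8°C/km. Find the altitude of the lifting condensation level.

T and T_d converge at 9.8 − 1.8 = 8°C per km
Height above start = (17.5 − (-3.3)) / 8 = 2.6 km
LCL altitude = 100 m + 2600 m = 2700 m

2700 m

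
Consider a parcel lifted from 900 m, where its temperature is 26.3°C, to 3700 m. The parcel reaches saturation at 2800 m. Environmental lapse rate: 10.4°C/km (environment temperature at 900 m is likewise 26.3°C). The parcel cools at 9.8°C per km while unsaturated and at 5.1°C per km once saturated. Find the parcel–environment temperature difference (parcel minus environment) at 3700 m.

Parcel:
  Dry to 2800 m: -9.8 × 1.9 km = -18.62°C, so T = 7.68°C.
  Saturated to 3700 m: -5.1 × 0.9 km = -4.59°C, so T = 3.09°C.
Environment:
  Environment to 3700 m: -10.4 × 2.8 km = -29.12°C, so T = -2.82°C.
T_parcel − T_env = 3.09 − (-2.82) = +5.91°C

+5.91°C (parcel warmer than environment)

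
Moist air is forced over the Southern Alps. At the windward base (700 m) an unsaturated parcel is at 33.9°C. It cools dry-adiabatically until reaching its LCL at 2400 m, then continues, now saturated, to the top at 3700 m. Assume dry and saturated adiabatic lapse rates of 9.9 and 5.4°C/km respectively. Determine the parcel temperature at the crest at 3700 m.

700–2400 m, dry: Δz = 1.7 km ⇒ ΔT = -16.83°C; T = 17.07°C
2400–3700 m, saturated: Δz = 1.3 km ⇒ ΔT = -7.02°C; T = 10.05°C

10.05°C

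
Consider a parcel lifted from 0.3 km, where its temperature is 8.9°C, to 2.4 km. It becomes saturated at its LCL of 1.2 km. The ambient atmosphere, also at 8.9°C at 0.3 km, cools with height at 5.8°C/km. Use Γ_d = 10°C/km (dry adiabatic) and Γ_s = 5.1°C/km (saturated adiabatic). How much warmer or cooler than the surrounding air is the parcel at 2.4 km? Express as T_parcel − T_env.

-2.94°C (parcel cooler than environment)

Parcel:
  300–1200 m, dry: Δz = 0.9 km ⇒ ΔT = -9°C; T = -0.1°C
  1200–2400 m, saturated: Δz = 1.2 km ⇒ ΔT = -6.12°C; T = -6.22°C
Environment:
  300–2400 m, environment: Δz = 2.1 km ⇒ ΔT = -12.18°C; T = -3.28°C
T_parcel − T_env = -6.22 − (-3.28) = -2.94°C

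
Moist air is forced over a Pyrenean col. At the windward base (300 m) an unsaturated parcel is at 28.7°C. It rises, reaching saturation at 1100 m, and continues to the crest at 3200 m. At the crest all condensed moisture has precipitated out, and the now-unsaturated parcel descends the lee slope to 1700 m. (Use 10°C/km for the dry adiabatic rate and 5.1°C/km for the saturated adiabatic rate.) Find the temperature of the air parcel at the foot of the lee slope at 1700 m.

24.99°C

From 300 m to 1100 m (dry): cools by 10 × 0.8 = 8°C, giving 20.7°C.
From 1100 m to 3200 m (saturated): cools by 5.1 × 2.1 = 10.71°C, giving 9.99°C.
From 3200 m to 1700 m (dry descent): warms by 10 × 1.5 = 15°C, giving 24.99°C.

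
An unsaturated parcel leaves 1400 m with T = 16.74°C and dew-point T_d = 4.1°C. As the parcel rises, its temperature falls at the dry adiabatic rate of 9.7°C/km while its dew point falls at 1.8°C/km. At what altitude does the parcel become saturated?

T and T_d converge at 9.7 − 1.8 = 7.9°C per km
Height above start = (16.74 − 4.1) / 7.9 = 1.6 km
LCL altitude = 1400 m + 1600 m = 3000 m

3000 m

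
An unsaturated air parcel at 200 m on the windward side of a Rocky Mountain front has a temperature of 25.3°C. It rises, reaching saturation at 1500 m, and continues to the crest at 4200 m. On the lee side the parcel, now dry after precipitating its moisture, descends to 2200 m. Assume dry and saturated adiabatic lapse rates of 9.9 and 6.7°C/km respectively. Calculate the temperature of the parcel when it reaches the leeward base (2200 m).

200 → 1500 m (dry, 9.9°C/km): ΔT = -9.9 × 1.3 = -12.87°C → T = 12.43°C
1500 → 4200 m (saturated, 6.7°C/km): ΔT = -6.7 × 2.7 = -18.09°C → T = -5.66°C
4200 → 2200 m (dry descent, 9.9°C/km): ΔT = +9.9 × 2 = +19.8°C → T = 14.14°C

14.14°C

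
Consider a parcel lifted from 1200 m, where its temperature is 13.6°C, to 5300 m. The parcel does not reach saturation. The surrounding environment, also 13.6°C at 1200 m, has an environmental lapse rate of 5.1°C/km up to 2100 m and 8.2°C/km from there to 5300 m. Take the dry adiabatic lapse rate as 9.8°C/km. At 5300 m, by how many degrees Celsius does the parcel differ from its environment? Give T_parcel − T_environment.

-9.35°C (parcel cooler than environment)

Parcel:
  1200 → 5300 m (dry, 9.8°C/km): ΔT = -9.8 × 4.1 = -40.18°C → T = -26.58°C
Environment:
  1200 → 2100 m (environment, lower layer, 5.1°C/km): ΔT = -5.1 × 0.9 = -4.59°C → T = 9.01°C
  2100 → 5300 m (environment, upper layer, 8.2°C/km): ΔT = -8.2 × 3.2 = -26.24°C → T = -17.23°C
T_parcel − T_env = -26.58 − (-17.23) = -9.35°C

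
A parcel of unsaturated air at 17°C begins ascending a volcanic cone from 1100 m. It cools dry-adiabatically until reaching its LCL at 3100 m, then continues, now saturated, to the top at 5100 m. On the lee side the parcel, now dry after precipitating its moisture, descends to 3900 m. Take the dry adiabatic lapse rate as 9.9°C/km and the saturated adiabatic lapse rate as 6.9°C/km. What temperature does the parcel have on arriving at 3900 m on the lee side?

-4.72°C

1100 → 3100 m (dry, 9.9°C/km): ΔT = -9.9 × 2 = -19.8°C → T = -2.8°C
3100 → 5100 m (saturated, 6.9°C/km): ΔT = -6.9 × 2 = -13.8°C → T = -16.6°C
5100 → 3900 m (dry descent, 9.9°C/km): ΔT = +9.9 × 1.2 = +11.88°C → T = -4.72°C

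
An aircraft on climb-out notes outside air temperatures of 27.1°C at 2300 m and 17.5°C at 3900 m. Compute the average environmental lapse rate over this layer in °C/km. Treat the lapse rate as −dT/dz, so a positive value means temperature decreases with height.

Γ = −ΔT/Δz = (27.1 − 17.5) / (3900 − 2300) m
  = 9.6°C / 1.6 km = 6°C/km

6°C/km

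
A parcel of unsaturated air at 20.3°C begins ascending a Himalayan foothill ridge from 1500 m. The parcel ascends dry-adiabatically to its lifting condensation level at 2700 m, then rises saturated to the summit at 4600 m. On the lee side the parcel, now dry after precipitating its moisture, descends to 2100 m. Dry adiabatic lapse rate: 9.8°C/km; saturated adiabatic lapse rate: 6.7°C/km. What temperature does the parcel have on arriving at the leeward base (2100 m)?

1500–2700 m, dry: Δz = 1.2 km ⇒ ΔT = -11.76°C; T = 8.54°C
2700–4600 m, saturated: Δz = 1.9 km ⇒ ΔT = -12.73°C; T = -4.19°C
4600–2100 m, dry descent: Δz = 2.5 km ⇒ ΔT = +24.5°C; T = 20.31°C

20.31°C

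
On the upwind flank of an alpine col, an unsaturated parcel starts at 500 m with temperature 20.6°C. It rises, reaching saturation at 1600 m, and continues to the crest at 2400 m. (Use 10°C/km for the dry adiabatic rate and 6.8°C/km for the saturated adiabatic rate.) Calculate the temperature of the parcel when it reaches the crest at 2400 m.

From 500 m to 1600 m (dry): cools by 10 × 1.1 = 11°C, giving 9.6°C.
From 1600 m to 2400 m (saturated): cools by 6.8 × 0.8 = 5.44°C, giving 4.16°C.

4.16°C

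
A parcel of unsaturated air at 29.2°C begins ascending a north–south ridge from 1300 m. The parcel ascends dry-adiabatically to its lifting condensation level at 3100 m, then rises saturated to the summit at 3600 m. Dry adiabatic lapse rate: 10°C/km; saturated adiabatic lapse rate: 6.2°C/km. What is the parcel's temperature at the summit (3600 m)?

Dry to 3100 m: -10 × 1.8 km = -18°C, so T = 11.2°C.
Saturated to 3600 m: -6.2 × 0.5 km = -3.1°C, so T = 8.1°C.

8.1°C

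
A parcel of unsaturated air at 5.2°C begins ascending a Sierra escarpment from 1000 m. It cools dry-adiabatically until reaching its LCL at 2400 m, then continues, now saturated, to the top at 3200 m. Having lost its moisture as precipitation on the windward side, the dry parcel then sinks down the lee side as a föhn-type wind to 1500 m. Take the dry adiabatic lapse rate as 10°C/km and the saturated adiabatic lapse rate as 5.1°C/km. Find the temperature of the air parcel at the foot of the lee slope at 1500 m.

4.12°C

1000–2400 m, dry: Δz = 1.4 km ⇒ ΔT = -14°C; T = -8.8°C
2400–3200 m, saturated: Δz = 0.8 km ⇒ ΔT = -4.08°C; T = -12.88°C
3200–1500 m, dry descent: Δz = 1.7 km ⇒ ΔT = +17°C; T = 4.12°C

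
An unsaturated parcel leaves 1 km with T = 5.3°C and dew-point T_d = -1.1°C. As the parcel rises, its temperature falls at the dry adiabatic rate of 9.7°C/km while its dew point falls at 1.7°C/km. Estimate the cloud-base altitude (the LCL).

1.8 km

T and T_d converge at 9.7 − 1.7 = 8°C per km
Height above start = (5.3 − (-1.1)) / 8 = 0.8 km
LCL altitude = 1000 m + 800 m = 1800 m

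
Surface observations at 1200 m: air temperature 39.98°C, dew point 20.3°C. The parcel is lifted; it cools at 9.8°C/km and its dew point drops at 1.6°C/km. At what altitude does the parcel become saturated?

3600 m

T and T_d converge at 9.8 − 1.6 = 8.2°C per km
Height above start = (39.98 − 20.3) / 8.2 = 2.4 km
LCL altitude = 1200 m + 2400 m = 3600 m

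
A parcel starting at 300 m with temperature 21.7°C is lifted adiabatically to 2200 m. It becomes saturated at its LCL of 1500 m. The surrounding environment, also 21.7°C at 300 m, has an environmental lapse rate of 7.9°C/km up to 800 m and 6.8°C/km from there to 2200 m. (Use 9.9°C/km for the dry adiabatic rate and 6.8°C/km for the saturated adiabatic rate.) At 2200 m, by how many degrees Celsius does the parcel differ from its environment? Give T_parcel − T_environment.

-3.17°C (parcel cooler than environment)

Parcel:
  Dry to 1500 m: -9.9 × 1.2 km = -11.88°C, so T = 9.82°C.
  Saturated to 2200 m: -6.8 × 0.7 km = -4.76°C, so T = 5.06°C.
Environment:
  Environment, lower layer to 800 m: -7.9 × 0.5 km = -3.95°C, so T = 17.75°C.
  Environment, upper layer to 2200 m: -6.8 × 1.4 km = -9.52°C, so T = 8.23°C.
T_parcel − T_env = 5.06 − 8.23 = -3.17°C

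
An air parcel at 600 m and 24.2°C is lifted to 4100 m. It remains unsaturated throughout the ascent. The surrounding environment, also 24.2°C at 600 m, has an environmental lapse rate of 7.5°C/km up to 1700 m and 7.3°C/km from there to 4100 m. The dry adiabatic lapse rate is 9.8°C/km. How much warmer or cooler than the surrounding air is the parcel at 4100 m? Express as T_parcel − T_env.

-8.53°C (parcel cooler than environment)

Parcel:
  600–4100 m, dry: Δz = 3.5 km ⇒ ΔT = -34.3°C; T = -10.1°C
Environment:
  600–1700 m, environment, lower layer: Δz = 1.1 km ⇒ ΔT = -8.25°C; T = 15.95°C
  1700–4100 m, environment, upper layer: Δz = 2.4 km ⇒ ΔT = -17.52°C; T = -1.57°C
T_parcel − T_env = -10.1 − (-1.57) = -8.53°C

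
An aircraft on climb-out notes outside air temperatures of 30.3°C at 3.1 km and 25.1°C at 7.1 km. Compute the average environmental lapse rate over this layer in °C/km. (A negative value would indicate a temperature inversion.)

Γ = −ΔT/Δz = (30.3 − 25.1) / (7100 − 3100) m
  = 5.2°C / 4 km = 1.3°C/km

1.3°C/km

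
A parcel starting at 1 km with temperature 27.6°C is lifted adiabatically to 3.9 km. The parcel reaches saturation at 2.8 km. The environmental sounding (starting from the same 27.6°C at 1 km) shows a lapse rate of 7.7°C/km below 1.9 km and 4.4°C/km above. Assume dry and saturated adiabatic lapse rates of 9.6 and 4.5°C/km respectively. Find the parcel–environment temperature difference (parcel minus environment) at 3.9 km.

-6.5°C (parcel cooler than environment)

Parcel:
  1000 → 2800 m (dry, 9.6°C/km): ΔT = -9.6 × 1.8 = -17.28°C → T = 10.32°C
  2800 → 3900 m (saturated, 4.5°C/km): ΔT = -4.5 × 1.1 = -4.95°C → T = 5.37°C
Environment:
  1000 → 1900 m (environment, lower layer, 7.7°C/km): ΔT = -7.7 × 0.9 = -6.93°C → T = 20.67°C
  1900 → 3900 m (environment, upper layer, 4.4°C/km): ΔT = -4.4 × 2 = -8.8°C → T = 11.87°C
T_parcel − T_env = 5.37 − 11.87 = -6.5°C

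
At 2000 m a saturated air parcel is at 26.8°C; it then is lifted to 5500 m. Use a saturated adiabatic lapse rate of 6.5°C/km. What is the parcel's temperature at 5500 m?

2000–5500 m, saturated adiabatic: Δz = 3.5 km ⇒ ΔT = -22.75°C; T = 4.05°C

4.05°C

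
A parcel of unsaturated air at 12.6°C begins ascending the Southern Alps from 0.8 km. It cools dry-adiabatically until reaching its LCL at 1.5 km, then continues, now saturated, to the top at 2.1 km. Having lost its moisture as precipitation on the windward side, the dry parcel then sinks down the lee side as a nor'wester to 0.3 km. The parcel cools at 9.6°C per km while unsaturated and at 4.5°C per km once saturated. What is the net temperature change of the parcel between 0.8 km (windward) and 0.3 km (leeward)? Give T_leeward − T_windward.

+7.86°C

Dry to 1500 m: -9.6 × 0.7 km = -6.72°C, so T = 5.88°C.
Saturated to 2100 m: -4.5 × 0.6 km = -2.7°C, so T = 3.18°C.
Dry descent to 300 m: +9.6 × 1.8 km = +17.28°C, so T = 20.46°C.
Net change vs windward start: 20.46 − 12.6 = +7.86°C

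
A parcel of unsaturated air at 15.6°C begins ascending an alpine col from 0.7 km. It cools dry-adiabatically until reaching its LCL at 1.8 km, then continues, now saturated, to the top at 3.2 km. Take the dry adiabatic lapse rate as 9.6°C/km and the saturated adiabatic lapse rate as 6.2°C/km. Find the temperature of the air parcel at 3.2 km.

700–1800 m, dry: Δz = 1.1 km ⇒ ΔT = -10.56°C; T = 5.04°C
1800–3200 m, saturated: Δz = 1.4 km ⇒ ΔT = -8.68°C; T = -3.64°C

-3.64°C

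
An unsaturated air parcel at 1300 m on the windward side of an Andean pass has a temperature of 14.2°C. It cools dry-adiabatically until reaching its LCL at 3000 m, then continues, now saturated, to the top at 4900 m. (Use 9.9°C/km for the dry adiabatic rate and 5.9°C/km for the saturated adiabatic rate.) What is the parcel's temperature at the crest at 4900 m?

-13.84°C

1300–3000 m, dry: Δz = 1.7 km ⇒ ΔT = -16.83°C; T = -2.63°C
3000–4900 m, saturated: Δz = 1.9 km ⇒ ΔT = -11.21°C; T = -13.84°C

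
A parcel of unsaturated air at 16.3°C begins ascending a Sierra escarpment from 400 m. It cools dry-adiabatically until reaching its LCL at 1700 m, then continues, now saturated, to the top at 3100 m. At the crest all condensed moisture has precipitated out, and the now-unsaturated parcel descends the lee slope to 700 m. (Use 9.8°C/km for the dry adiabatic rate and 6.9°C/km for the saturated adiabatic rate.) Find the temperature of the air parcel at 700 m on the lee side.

17.42°C

400 → 1700 m (dry, 9.8°C/km): ΔT = -9.8 × 1.3 = -12.74°C → T = 3.56°C
1700 → 3100 m (saturated, 6.9°C/km): ΔT = -6.9 × 1.4 = -9.66°C → T = -6.1°C
3100 → 700 m (dry descent, 9.8°C/km): ΔT = +9.8 × 2.4 = +23.52°C → T = 17.42°C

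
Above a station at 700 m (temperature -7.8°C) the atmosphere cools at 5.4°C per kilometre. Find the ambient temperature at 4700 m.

-29.4°C

700–4700 m, environmental: Δz = 4 km ⇒ ΔT = -21.6°C; T = -29.4°C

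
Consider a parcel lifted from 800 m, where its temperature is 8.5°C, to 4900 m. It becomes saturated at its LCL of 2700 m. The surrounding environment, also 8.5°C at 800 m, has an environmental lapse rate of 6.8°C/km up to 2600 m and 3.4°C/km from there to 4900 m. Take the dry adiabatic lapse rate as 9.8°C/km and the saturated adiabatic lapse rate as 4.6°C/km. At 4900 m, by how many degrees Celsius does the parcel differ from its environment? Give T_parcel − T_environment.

Parcel:
  800–2700 m, dry: Δz = 1.9 km ⇒ ΔT = -18.62°C; T = -10.12°C
  2700–4900 m, saturated: Δz = 2.2 km ⇒ ΔT = -10.12°C; T = -20.24°C
Environment:
  800–2600 m, environment, lower layer: Δz = 1.8 km ⇒ ΔT = -12.24°C; T = -3.74°C
  2600–4900 m, environment, upper layer: Δz = 2.3 km ⇒ ΔT = -7.82°C; T = -11.56°C
T_parcel − T_env = -20.24 − (-11.56) = -8.68°C

-8.68°C (parcel cooler than environment)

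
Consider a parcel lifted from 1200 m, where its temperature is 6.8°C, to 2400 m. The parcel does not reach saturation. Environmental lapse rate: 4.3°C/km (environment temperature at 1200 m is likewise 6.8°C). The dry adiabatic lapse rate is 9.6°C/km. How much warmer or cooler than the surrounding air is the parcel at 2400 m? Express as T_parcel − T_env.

-6.36°C (parcel cooler than environment)

Parcel:
  Dry to 2400 m: -9.6 × 1.2 km = -11.52°C, so T = -4.72°C.
Environment:
  Environment to 2400 m: -4.3 × 1.2 km = -5.16°C, so T = 1.64°C.
T_parcel − T_env = -4.72 − 1.64 = -6.36°C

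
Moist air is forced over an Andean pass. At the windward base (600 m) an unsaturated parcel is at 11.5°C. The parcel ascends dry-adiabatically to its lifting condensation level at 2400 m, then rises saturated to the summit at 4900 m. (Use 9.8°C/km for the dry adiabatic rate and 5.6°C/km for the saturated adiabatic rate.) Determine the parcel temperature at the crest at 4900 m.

600–2400 m, dry: Δz = 1.8 km ⇒ ΔT = -17.64°C; T = -6.14°C
2400–4900 m, saturated: Δz = 2.5 km ⇒ ΔT = -14°C; T = -20.14°C

-20.14°C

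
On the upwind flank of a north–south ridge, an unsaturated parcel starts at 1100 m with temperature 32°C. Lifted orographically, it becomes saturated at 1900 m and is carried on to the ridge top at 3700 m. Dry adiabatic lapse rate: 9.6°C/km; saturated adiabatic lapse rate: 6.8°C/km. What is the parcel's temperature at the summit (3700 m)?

From 1100 m to 1900 m (dry): cools by 9.6 × 0.8 = 7.68°C, giving 24.32°C.
From 1900 m to 3700 m (saturated): cools by 6.8 × 1.8 = 12.24°C, giving 12.08°C.

12.08°C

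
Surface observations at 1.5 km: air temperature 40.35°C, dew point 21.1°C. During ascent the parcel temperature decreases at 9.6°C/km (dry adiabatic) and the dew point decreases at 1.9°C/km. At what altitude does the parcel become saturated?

T and T_d converge at 9.6 − 1.9 = 7.7°C per km
Height above start = (40.35 − 21.1) / 7.7 = 2.5 km
LCL altitude = 1500 m + 2500 m = 4000 m

4 km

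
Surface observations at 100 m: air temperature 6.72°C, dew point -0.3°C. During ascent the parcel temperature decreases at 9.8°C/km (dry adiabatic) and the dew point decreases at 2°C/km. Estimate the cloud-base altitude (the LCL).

1000 m

T and T_d converge at 9.8 − 2 = 7.8°C per km
Height above start = (6.72 − (-0.3)) / 7.8 = 0.9 km
LCL altitude = 100 m + 900 m = 1000 m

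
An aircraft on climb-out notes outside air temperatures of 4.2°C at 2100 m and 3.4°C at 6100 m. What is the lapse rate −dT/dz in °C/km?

Γ = −ΔT/Δz = (4.2 − 3.4) / (6100 − 2100) m
  = 0.8°C / 4 km = 0.2°C/km

0.2°C/km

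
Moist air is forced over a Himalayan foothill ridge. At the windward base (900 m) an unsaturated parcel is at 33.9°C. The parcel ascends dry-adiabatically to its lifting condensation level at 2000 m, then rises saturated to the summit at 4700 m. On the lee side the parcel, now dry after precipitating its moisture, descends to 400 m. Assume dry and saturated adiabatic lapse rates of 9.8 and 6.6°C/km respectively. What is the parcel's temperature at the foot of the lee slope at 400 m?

47.44°C

900–2000 m, dry: Δz = 1.1 km ⇒ ΔT = -10.78°C; T = 23.12°C
2000–4700 m, saturated: Δz = 2.7 km ⇒ ΔT = -17.82°C; T = 5.3°C
4700–400 m, dry descent: Δz = 4.3 km ⇒ ΔT = +42.14°C; T = 47.44°C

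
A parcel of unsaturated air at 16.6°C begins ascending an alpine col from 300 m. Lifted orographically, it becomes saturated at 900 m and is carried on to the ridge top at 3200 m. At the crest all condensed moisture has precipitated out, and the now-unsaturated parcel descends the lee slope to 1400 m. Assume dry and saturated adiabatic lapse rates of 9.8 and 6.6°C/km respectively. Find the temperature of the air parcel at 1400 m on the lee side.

300 → 900 m (dry, 9.8°C/km): ΔT = -9.8 × 0.6 = -5.88°C → T = 10.72°C
900 → 3200 m (saturated, 6.6°C/km): ΔT = -6.6 × 2.3 = -15.18°C → T = -4.46°C
3200 → 1400 m (dry descent, 9.8°C/km): ΔT = +9.8 × 1.8 = +17.64°C → T = 13.18°C

13.18°C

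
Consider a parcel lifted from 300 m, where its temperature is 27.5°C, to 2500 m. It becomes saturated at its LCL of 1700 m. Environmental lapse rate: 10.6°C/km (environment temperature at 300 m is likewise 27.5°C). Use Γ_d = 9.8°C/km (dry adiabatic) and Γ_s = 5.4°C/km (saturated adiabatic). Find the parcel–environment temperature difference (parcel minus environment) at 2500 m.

+5.28°C (parcel warmer than environment)

Parcel:
  From 300 m to 1700 m (dry): cools by 9.8 × 1.4 = 13.72°C, giving 13.78°C.
  From 1700 m to 2500 m (saturated): cools by 5.4 × 0.8 = 4.32°C, giving 9.46°C.
Environment:
  From 300 m to 2500 m (environment): cools by 10.6 × 2.2 = 23.32°C, giving 4.18°C.
T_parcel − T_env = 9.46 − 4.18 = +5.28°C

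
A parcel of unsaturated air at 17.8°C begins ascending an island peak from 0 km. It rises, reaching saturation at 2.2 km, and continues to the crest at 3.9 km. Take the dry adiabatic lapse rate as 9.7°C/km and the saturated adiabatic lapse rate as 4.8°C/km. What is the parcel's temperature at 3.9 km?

-11.7°C

From 0 m to 2200 m (dry): cools by 9.7 × 2.2 = 21.34°C, giving -3.54°C.
From 2200 m to 3900 m (saturated): cools by 4.8 × 1.7 = 8.16°C, giving -11.7°C.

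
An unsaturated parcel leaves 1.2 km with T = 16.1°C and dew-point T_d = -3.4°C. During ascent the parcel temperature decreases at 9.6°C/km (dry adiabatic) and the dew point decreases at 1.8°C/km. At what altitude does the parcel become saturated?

T and T_d converge at 9.6 − 1.8 = 7.8°C per km
Height above start = (16.1 − (-3.4)) / 7.8 = 2.5 km
LCL altitude = 1200 m + 2500 m = 3700 m

3.7 km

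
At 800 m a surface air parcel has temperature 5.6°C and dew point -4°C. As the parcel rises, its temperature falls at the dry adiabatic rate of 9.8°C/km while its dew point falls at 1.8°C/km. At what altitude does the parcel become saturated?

T and T_d converge at 9.8 − 1.8 = 8°C per km
Height above start = (5.6 − (-4)) / 8 = 1.2 km
LCL altitude = 800 m + 1200 m = 2000 m

2000 m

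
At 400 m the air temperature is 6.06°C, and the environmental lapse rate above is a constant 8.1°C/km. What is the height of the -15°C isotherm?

Height above start = (6.06 − (-15)) / 8.1 = 2.6 km
Altitude = 400 m + 2600 m = 3000 m

3000 m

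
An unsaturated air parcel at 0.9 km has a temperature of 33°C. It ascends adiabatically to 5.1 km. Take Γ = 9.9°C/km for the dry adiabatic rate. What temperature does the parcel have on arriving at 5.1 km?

-8.58°C

900 → 5100 m (dry adiabatic, 9.9°C/km): ΔT = -9.9 × 4.2 = -41.58°C → T = -8.58°C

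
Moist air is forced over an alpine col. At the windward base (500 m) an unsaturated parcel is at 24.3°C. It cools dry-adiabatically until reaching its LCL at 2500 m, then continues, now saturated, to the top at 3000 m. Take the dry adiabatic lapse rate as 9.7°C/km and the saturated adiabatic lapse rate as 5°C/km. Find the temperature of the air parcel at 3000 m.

500 → 2500 m (dry, 9.7°C/km): ΔT = -9.7 × 2 = -19.4°C → T = 4.9°C
2500 → 3000 m (saturated, 5°C/km): ΔT = -5 × 0.5 = -2.5°C → T = 2.4°C

2.4°C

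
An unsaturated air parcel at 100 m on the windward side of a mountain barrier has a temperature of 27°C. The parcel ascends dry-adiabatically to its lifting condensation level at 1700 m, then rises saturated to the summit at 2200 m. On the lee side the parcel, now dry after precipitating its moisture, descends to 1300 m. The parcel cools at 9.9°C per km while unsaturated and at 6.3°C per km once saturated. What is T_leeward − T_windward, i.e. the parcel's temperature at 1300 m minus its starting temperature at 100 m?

-10.08°C

100 → 1700 m (dry, 9.9°C/km): ΔT = -9.9 × 1.6 = -15.84°C → T = 11.16°C
1700 → 2200 m (saturated, 6.3°C/km): ΔT = -6.3 × 0.5 = -3.15°C → T = 8.01°C
2200 → 1300 m (dry descent, 9.9°C/km): ΔT = +9.9 × 0.9 = +8.91°C → T = 16.92°C
Net change vs windward start: 16.92 − 27 = -10.08°C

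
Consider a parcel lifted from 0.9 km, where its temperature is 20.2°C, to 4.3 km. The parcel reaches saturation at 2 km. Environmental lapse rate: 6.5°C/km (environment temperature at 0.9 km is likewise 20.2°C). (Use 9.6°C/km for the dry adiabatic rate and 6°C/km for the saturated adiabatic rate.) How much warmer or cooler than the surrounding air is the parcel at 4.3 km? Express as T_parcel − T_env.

-2.26°C (parcel cooler than environment)

Parcel:
  900 → 2000 m (dry, 9.6°C/km): ΔT = -9.6 × 1.1 = -10.56°C → T = 9.64°C
  2000 → 4300 m (saturated, 6°C/km): ΔT = -6 × 2.3 = -13.8°C → T = -4.16°C
Environment:
  900 → 4300 m (environment, 6.5°C/km): ΔT = -6.5 × 3.4 = -22.1°C → T = -1.9°C
T_parcel − T_env = -4.16 − (-1.9) = -2.26°C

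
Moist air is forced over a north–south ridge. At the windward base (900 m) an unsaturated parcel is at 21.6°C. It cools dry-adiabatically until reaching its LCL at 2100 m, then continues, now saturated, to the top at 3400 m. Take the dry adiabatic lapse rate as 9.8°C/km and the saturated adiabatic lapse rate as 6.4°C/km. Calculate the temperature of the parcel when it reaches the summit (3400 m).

Dry to 2100 m: -9.8 × 1.2 km = -11.76°C, so T = 9.84°C.
Saturated to 3400 m: -6.4 × 1.3 km = -8.32°C, so T = 1.52°C.

1.52°C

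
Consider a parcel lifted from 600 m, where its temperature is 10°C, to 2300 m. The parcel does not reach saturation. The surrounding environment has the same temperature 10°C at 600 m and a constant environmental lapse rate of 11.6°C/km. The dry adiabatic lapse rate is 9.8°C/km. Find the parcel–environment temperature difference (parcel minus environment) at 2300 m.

Parcel:
  600–2300 m, dry: Δz = 1.7 km ⇒ ΔT = -16.66°C; T = -6.66°C
Environment:
  600–2300 m, environment: Δz = 1.7 km ⇒ ΔT = -19.72°C; T = -9.72°C
T_parcel − T_env = -6.66 − (-9.72) = +3.06°C

+3.06°C (parcel warmer than environment)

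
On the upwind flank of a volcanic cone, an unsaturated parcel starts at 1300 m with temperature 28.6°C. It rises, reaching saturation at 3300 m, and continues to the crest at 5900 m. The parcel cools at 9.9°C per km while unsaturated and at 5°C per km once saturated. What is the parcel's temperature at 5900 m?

-4.2°C

Dry to 3300 m: -9.9 × 2 km = -19.8°C, so T = 8.8°C.
Saturated to 5900 m: -5 × 2.6 km = -13°C, so T = -4.2°C.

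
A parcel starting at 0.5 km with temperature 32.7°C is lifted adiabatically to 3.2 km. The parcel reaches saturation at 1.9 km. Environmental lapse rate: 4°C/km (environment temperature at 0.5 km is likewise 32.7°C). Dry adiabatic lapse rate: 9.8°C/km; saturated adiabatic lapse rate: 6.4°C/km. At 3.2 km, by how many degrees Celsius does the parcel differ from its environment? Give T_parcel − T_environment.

Parcel:
  500 → 1900 m (dry, 9.8°C/km): ΔT = -9.8 × 1.4 = -13.72°C → T = 18.98°C
  1900 → 3200 m (saturated, 6.4°C/km): ΔT = -6.4 × 1.3 = -8.32°C → T = 10.66°C
Environment:
  500 → 3200 m (environment, 4°C/km): ΔT = -4 × 2.7 = -10.8°C → T = 21.9°C
T_parcel − T_env = 10.66 − 21.9 = -11.24°C

-11.24°C (parcel cooler than environment)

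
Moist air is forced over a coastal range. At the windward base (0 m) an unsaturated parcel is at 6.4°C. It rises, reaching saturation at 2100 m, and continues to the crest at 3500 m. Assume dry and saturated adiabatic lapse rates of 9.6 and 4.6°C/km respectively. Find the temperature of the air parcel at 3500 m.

From 0 m to 2100 m (dry): cools by 9.6 × 2.1 = 20.16°C, giving -13.76°C.
From 2100 m to 3500 m (saturated): cools by 4.6 × 1.4 = 6.44°C, giving -20.2°C.

-20.2°C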